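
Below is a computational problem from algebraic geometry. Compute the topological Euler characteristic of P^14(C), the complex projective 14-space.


The complex projective space P^14 has one cell in each even real dimension 0, 2, ..., 28.
The cohomology groups are H^{2k}(P^14) = Z for k = 0,...,14, and 0 otherwise.
Euler characteristic = sum of Betti numbers = 1 per even-dimensional cohomology group.
chi(P^14) = 14 + 1 = 15

15


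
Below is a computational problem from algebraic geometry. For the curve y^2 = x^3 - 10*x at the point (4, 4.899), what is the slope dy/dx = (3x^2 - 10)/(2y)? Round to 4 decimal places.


Using implicit differentiation of y^2 = x^3 - 10*x:
2y * dy/dx = 3x^2 - 10
dy/dx = (3x^2 - 10)/(2y)
Numerator: 3*4^2 - 10 = 38
Denominator: 2*4.899 = 9.798
dy/dx = 38/9.798 = 3.8783

3.8783


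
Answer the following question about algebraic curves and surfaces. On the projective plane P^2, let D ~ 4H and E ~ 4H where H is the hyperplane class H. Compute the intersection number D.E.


Using bilinearity of the intersection pairing on the projective plane P^2:
(aH).(bH) = ab * (H.H)
We have H^2 = 1 (Bezout).
D.E = (4H).(4H) = 4*4*1
= 16*1
= 16

16


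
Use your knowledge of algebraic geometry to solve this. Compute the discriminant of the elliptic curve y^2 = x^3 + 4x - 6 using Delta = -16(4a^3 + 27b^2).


Compute each component:
4a^3 = 4*4^3 = 4*64 = 256
27b^2 = 27*(-6)^2 = 27*36 = 972
4a^3 + 27b^2 = 256 + 972 = 1228
Delta = -16*1228 = -19648

-19648


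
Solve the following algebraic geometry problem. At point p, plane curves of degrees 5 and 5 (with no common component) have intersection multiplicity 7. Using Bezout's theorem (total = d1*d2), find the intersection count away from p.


By Bezout's theorem, the total intersection number is d1 * d2.
Total = 5 * 5 = 25
Intersection multiplicity at p = 7
Remaining intersections = 25 - 7 = 18

18


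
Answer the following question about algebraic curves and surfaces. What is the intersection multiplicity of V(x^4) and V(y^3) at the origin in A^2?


The intersection multiplicity of V(x^a) and V(y^b) at the origin is:
I(O; V(x^4), V(y^3)) = dim_k(k[x,y]/(x^4, y^3))
A basis for k[x,y]/(x^4, y^3) is the set of monomials x^i * y^j
where 0 <= i < 4 and 0 <= j < 3.
The number of such monomials is 4 * 3 = 12

12


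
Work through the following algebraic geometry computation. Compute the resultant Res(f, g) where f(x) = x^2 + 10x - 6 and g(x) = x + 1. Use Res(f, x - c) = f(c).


For Res(f, x - c), we evaluate f at x = c.
f(-1) = (-1)^2 + 10*(-1) - 6
= 1 - 10 - 6
= -9 - 6 = -15
Res(f, g) = -15

-15


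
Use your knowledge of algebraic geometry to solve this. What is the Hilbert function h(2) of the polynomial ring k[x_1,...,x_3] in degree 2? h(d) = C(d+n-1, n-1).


The Hilbert function for the polynomial ring in 3 variables is:
h(d) = C(d+n-1, n-1)
h(2) = C(2+3-1, 3-1) = C(4, 2)
= 4! / (2! * 2!)
= 6

6


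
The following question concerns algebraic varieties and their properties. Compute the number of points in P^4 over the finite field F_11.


P^4(F_11) has (q^(n+1) - 1)/(q - 1) points.
= 11^4 + 11^3 + 11^2 + 11^1 + 11^0
= 14641 + 1331 + 121 + 11 + 1
= 16105

16105


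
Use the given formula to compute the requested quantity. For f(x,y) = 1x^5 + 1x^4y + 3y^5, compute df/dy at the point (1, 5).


df/dy = 1*x^4 + 5*3*y^4
At (1,5): 1*1^4 + 5*3*5^4
= 1 + 9375
= 9376

9376


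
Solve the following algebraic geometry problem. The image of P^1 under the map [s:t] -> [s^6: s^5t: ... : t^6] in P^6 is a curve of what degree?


The rational normal curve in P^6 is the image of P^1 under the 6-uple Veronese.
A general hyperplane in P^6 pulls back to a degree-6 form on P^1, which has 6 zeros,
so the curve meets a general hyperplane in 6 points. Degree = 6.

6


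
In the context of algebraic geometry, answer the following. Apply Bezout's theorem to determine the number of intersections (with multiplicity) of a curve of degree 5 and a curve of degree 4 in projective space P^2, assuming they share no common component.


Bezout's theorem states the intersection count equals the product of degrees.
Intersection count = 5 * 4 = 20

20


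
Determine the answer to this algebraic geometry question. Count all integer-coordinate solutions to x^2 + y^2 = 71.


Systematically check integer values of x where x^2 <= 71.
For each valid x, check if 71 - x^2 is a perfect square.
Total integer solutions found: 0

0


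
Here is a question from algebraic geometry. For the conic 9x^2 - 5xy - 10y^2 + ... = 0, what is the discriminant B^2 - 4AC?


The discriminant of a conic Ax^2 + Bxy + Cy^2 + ... = 0 is B^2 - 4AC.
B^2 = (-5)^2 = 25
4AC = 4*9*(-10) = -360
Discriminant = 25 + 360 = 385

385


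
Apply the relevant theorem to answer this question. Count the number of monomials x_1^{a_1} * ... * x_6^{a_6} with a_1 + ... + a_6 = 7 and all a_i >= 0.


The number of degree-7 monomials in 6 variables is C(d+n-1, n-1).
= C(7+6-1, 6-1) = C(12, 5)
= 792

792


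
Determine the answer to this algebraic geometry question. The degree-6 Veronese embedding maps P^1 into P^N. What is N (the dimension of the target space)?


The Veronese embedding v_d: P^n -> P^N maps each point to all
degree-d monomials in n+1 homogeneous coordinates.
N = C(n+d, d) - 1
N = C(1+6, 6) - 1
N = C(7, 6) - 1
C(7, 6) = 7
N = 7 - 1 = 6

6


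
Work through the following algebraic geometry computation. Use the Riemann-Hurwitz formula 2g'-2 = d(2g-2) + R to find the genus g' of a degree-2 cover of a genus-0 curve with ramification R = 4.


Riemann-Hurwitz formula: 2g' - 2 = d(2g - 2) + R
Given: d = 2, g = 0, R = 4
2g' - 2 = 2*(2*0 - 2) + 4
2g' - 2 = 2*(-2) + 4
2g' - 2 = -4 + 4 = 0
2g' = 2
g' = 1

1


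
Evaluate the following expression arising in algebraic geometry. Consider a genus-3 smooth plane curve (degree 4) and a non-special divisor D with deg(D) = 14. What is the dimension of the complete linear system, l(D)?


First, compute the genus of a smooth plane curve of degree 4:
g = (d-1)(d-2)/2 = (4-1)(4-2)/2 = 3
For a non-special divisor D (i.e., h^1(D) = 0), Riemann-Roch gives:
l(D) = deg(D) - g + 1
Since deg(D) = 14 >= 2g - 1 = 5, D is non-special.
l(D) = 14 - 3 + 1 = 12

12


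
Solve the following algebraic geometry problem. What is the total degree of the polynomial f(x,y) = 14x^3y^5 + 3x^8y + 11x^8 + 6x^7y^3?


Examine each term for its total degree (sum of exponents).
  Term '14x^3y^5' has total degree 3+5 = 8.
  Term '3x^8y' has total degree 8+1 = 9.
  Term '11x^8' has total degree 8+0 = 8.
  Term '6x^7y^3' has total degree 7+3 = 10.
The maximum total degree among all terms is 10.

10


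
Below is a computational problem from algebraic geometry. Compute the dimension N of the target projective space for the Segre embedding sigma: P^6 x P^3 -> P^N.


The Segre embedding maps P^m x P^n into P^N via
all products of coordinates from each factor.
N = (m+1)(n+1) - 1
N = (6+1)(3+1) - 1
N = 7*4 - 1
N = 28 - 1 = 27

27


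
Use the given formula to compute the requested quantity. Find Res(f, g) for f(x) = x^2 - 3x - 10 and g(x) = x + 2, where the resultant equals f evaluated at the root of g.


For Res(f, x - c), we evaluate f at x = c.
f(-2) = (-2)^2 - 3*(-2) - 10
= 4 + 6 - 10
= 10 - 10 = 0
Res(f, g) = 0

0


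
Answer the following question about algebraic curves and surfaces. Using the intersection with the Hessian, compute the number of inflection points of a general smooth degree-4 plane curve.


For a general smooth plane curve C of degree d, the inflection points are
the intersection of C with its Hessian curve, which has degree 3(d-2).
By Bezout, the total intersection number is d * 3(d-2) = 4 * 6 = 24.
For a general curve every flex is ordinary, so each contributes
multiplicity 1 to C·Hess(C), and the number of distinct inflection
points is 3d(d-2).
Inflection points = 3*4*(4-2) = 3*4*2 = 24

24


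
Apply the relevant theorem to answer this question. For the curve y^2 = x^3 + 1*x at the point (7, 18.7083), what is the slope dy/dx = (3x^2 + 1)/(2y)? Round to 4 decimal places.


Using implicit differentiation of y^2 = x^3 + 1*x:
2y * dy/dx = 3x^2 + 1
dy/dx = (3x^2 + 1)/(2y)
Numerator: 3*7^2 + 1 = 148
Denominator: 2*18.7083 = 37.4166
dy/dx = 148/37.4166 = 3.9555

3.9555


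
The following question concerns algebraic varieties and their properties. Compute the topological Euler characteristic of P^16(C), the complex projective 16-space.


The complex projective space P^16 has one cell in each even real dimension 0, 2, ..., 32.
The cohomology groups are H^{2k}(P^16) = Z for k = 0,...,16, and 0 otherwise.
Euler characteristic = sum of Betti numbers = 1 per even-dimensional cohomology group.
chi(P^16) = 16 + 1 = 17

17


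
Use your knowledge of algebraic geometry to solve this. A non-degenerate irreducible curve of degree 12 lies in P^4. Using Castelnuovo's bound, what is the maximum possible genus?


Castelnuovo's bound: write d - 1 = m(r-1) + epsilon with 0 <= epsilon < r-1.
d - 1 = 12 - 1 = 11
r - 1 = 4 - 1 = 3
11 = 3*3 + 2, so m = 3, epsilon = 2
pi(d, r) = m(m-1)(r-1)/2 + m*epsilon
= 3*2*3/2 + 3*2
= 18/2 + 6
= 9 + 6 = 15

15


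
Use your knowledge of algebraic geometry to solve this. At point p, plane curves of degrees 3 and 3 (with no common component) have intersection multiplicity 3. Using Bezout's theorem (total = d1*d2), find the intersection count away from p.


By Bezout's theorem, the total intersection number is d1 * d2.
Total = 3 * 3 = 9
Intersection multiplicity at p = 3
Remaining intersections = 9 - 3 = 6

6


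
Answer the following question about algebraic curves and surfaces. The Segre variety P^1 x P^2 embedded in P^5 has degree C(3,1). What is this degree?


The degree of the Segre variety P^1 x P^2 is C(m+n, m).
= C(3, 1)
= 3

3


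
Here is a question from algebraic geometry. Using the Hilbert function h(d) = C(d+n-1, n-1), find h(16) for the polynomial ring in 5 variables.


The Hilbert function for the polynomial ring in 5 variables is:
h(d) = C(d+n-1, n-1)
h(16) = C(16+5-1, 5-1) = C(20, 4)
= 20! / (4! * 16!)
= 4845

4845


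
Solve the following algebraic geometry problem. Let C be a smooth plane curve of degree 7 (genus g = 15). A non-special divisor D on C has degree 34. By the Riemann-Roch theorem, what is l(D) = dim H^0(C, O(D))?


First, compute the genus of a smooth plane curve of degree 7:
g = (d-1)(d-2)/2 = (7-1)(7-2)/2 = 15
For a non-special divisor D (i.e., h^1(D) = 0), Riemann-Roch gives:
l(D) = deg(D) - g + 1
Since deg(D) = 34 >= 2g - 1 = 29, D is non-special.
l(D) = 34 - 15 + 1 = 20

20


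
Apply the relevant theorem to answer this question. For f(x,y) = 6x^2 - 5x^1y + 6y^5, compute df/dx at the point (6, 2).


df/dx = 2*6*x^1 + 1*(-5)*x^0*y
At (6,2): 2*6*6^1 + 1*(-5)*6^0*2
= 72 - 10
= 62

62


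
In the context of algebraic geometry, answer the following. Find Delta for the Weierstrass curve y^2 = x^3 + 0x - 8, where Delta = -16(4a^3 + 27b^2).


Compute each component:
4a^3 = 4*0^3 = 4*0 = 0
27b^2 = 27*(-8)^2 = 27*64 = 1728
4a^3 + 27b^2 = 0 + 1728 = 1728
Delta = -16*1728 = -27648

-27648


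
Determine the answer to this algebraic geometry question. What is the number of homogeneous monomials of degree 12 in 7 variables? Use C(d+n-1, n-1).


The number of degree-12 monomials in 7 variables is C(d+n-1, n-1).
= C(12+7-1, 7-1) = C(18, 6)
= 18564

18564


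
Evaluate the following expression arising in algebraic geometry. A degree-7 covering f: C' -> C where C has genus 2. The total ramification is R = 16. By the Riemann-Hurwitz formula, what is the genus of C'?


Riemann-Hurwitz formula: 2g' - 2 = d(2g - 2) + R
Given: d = 7, g = 2, R = 16
2g' - 2 = 7*(2*2 - 2) + 16
2g' - 2 = 7*2 + 16
2g' - 2 = 14 + 16 = 30
2g' = 32
g' = 16

16


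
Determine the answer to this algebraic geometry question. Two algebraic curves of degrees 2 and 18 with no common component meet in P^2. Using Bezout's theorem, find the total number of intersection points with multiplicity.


Bezout's theorem states the intersection count equals the product of degrees.
Intersection count = 2 * 18 = 36

36


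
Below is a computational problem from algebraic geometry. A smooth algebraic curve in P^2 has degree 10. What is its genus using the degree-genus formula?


Using the genus formula for smooth plane curves:
g = (d-1)(d-2)/2
g = (10-1)(10-2)/2
g = 9*8/2
g = 72/2 = 36

36


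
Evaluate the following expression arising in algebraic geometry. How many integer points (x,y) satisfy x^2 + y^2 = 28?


Systematically check integer values of x where x^2 <= 28.
For each valid x, check if 28 - x^2 is a perfect square.
Total integer solutions found: 0

0


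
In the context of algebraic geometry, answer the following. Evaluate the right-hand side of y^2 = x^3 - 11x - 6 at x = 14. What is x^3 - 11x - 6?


Compute x^3 - 11x - 6 at x = 14:
x^3 = 14^3 = 2744
(-11)*x = (-11)*14 = -154
Sum: 2744 - 154 - 6 = 2584

2584


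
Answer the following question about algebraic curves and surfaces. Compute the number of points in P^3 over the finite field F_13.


P^3(F_13) has (q^(n+1) - 1)/(q - 1) points.
= 13^3 + 13^2 + 13^1 + 13^0
= 2197 + 169 + 13 + 1
= 2380

2380


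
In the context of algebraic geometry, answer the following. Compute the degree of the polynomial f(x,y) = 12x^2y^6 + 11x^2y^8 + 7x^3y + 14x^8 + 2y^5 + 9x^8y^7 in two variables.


Examine each term for its total degree (sum of exponents).
  Term '12x^2y^6' has total degree 2+6 = 8.
  Term '11x^2y^8' has total degree 2+8 = 10.
  Term '7x^3y' has total degree 3+1 = 4.
  Term '14x^8' has total degree 8+0 = 8.
  Term '2y^5' has total degree 0+5 = 5.
  Term '9x^8y^7' has total degree 8+7 = 15.
The maximum total degree among all terms is 15.

15


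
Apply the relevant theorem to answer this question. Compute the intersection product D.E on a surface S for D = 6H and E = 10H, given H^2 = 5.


Using bilinearity of the intersection pairing on a surface S:
(aH).(bH) = ab * (H.H)
We have H^2 = 5.
D.E = (6H).(10H) = 6*10*5
= 60*5
= 300

300


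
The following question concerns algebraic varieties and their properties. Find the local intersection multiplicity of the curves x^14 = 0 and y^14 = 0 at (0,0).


The intersection multiplicity of V(x^a) and V(y^b) at the origin is:
I(O; V(x^14), V(y^14)) = dim_k(k[x,y]/(x^14, y^14))
A basis for k[x,y]/(x^14, y^14) is the set of monomials x^i * y^j
where 0 <= i < 14 and 0 <= j < 14.
The number of such monomials is 14 * 14 = 196

196


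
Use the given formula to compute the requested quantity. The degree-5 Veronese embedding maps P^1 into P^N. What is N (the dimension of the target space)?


The Veronese embedding v_d: P^n -> P^N maps each point to all
degree-d monomials in n+1 homogeneous coordinates.
N = C(n+d, d) - 1
N = C(1+5, 5) - 1
N = C(6, 5) - 1
C(6, 5) = 6
N = 6 - 1 = 5

5


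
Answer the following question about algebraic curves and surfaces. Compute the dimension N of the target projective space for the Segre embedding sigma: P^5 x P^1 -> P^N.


The Segre embedding maps P^m x P^n into P^N via
all products of coordinates from each factor.
N = (m+1)(n+1) - 1
N = (5+1)(1+1) - 1
N = 6*2 - 1
N = 12 - 1 = 11

11


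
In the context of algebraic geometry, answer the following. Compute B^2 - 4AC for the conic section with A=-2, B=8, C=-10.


The discriminant of a conic Ax^2 + Bxy + Cy^2 + ... = 0 is B^2 - 4AC.
B^2 = 8^2 = 64
4AC = 4*(-2)*(-10) = 80
Discriminant = 64 - 80 = -16

-16


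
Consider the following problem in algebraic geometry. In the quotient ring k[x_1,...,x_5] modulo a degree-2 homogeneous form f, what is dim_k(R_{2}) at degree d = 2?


For R = k[x_1,...,x_n]/(f) with f homogeneous of degree e:
The Hilbert series is (1 - t^e)/(1 - t)^n.
So h(d) = C(d+n-1, n-1) - C(d-e+n-1, n-1) for d >= e.
With n=5, e=2, d=2:
C(2+5-1, 5-1) = C(6, 4) = 15
C(2-2+5-1, 5-1) = C(4, 4) = 1
h(2) = 15 - 1 = 14

14


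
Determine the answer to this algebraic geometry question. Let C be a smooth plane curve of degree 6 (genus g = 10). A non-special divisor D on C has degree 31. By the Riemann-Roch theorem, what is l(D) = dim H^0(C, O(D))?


First, compute the genus of a smooth plane curve of degree 6:
g = (d-1)(d-2)/2 = (6-1)(6-2)/2 = 10
For a non-special divisor D (i.e., h^1(D) = 0), Riemann-Roch gives:
l(D) = deg(D) - g + 1
Since deg(D) = 31 >= 2g - 1 = 19, D is non-special.
l(D) = 31 - 10 + 1 = 22

22


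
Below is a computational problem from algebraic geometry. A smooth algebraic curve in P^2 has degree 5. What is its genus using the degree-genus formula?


Using the genus formula for smooth plane curves:
g = (d-1)(d-2)/2
g = (5-1)(5-2)/2
g = 4*3/2
g = 12/2 = 6

6


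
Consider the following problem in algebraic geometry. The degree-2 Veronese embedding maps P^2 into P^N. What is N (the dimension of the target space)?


The Veronese embedding v_d: P^n -> P^N maps each point to all
degree-d monomials in n+1 homogeneous coordinates.
N = C(n+d, d) - 1
N = C(2+2, 2) - 1
N = C(4, 2) - 1
C(4, 2) = 6
N = 6 - 1 = 5

5


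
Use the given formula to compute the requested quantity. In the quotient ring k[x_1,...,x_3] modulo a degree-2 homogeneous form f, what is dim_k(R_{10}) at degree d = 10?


For R = k[x_1,...,x_n]/(f) with f homogeneous of degree e:
The Hilbert series is (1 - t^e)/(1 - t)^n.
So h(d) = C(d+n-1, n-1) - C(d-e+n-1, n-1) for d >= e.
With n=3, e=2, d=10:
C(10+3-1, 3-1) = C(12, 2) = 66
C(10-2+3-1, 3-1) = C(10, 2) = 45
h(10) = 66 - 45 = 21

21


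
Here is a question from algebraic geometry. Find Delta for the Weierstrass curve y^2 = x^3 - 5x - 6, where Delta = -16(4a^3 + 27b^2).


Compute each component:
4a^3 = 4*(-5)^3 = 4*(-125) = -500
27b^2 = 27*(-6)^2 = 27*36 = 972
4a^3 + 27b^2 = -500 + 972 = 472
Delta = -16*472 = -7552

-7552


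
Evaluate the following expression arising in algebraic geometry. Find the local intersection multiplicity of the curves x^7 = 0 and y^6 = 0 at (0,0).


The intersection multiplicity of V(x^a) and V(y^b) at the origin is:
I(O; V(x^7), V(y^6)) = dim_k(k[x,y]/(x^7, y^6))
A basis for k[x,y]/(x^7, y^6) is the set of monomials x^i * y^j
where 0 <= i < 7 and 0 <= j < 6.
The number of such monomials is 7 * 6 = 42

42


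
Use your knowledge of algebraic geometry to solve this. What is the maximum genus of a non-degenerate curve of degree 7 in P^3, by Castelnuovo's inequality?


Castelnuovo's bound: write d - 1 = m(r-1) + epsilon with 0 <= epsilon < r-1.
d - 1 = 7 - 1 = 6
r - 1 = 3 - 1 = 2
6 = 3*2 + 0, so m = 3, epsilon = 0
pi(d, r) = m(m-1)(r-1)/2 + m*epsilon
= 3*2*2/2 + 3*0
= 12/2 + 0
= 6 + 0 = 6

6


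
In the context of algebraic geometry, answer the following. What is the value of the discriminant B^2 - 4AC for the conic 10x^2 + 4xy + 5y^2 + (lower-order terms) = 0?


The discriminant of a conic Ax^2 + Bxy + Cy^2 + ... = 0 is B^2 - 4AC.
B^2 = 4^2 = 16
4AC = 4*10*5 = 200
Discriminant = 16 - 200 = -184

-184


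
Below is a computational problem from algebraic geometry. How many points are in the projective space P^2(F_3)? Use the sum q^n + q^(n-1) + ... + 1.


P^2(F_3) has (q^(n+1) - 1)/(q - 1) points.
= 3^2 + 3^1 + 3^0
= 9 + 3 + 1
= 13

13


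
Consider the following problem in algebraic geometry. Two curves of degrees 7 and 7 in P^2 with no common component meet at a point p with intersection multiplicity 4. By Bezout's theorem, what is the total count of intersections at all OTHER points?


By Bezout's theorem, the total intersection number is d1 * d2.
Total = 7 * 7 = 49
Intersection multiplicity at p = 4
Remaining intersections = 49 - 4 = 45

45


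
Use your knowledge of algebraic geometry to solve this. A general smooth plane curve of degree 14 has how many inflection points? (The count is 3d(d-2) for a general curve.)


For a general smooth plane curve C of degree d, the inflection points are
the intersection of C with its Hessian curve, which has degree 3(d-2).
By Bezout, the total intersection number is d * 3(d-2) = 14 * 36 = 504.
For a general curve every flex is ordinary, so each contributes
multiplicity 1 to C·Hess(C), and the number of distinct inflection
points is 3d(d-2).
Inflection points = 3*14*(14-2) = 3*14*12 = 504

504


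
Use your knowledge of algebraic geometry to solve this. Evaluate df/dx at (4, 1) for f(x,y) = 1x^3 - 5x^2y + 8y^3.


df/dx = 3*1*x^2 + 2*(-5)*x^1*y
At (4,1): 3*1*4^2 + 2*(-5)*4^1*1
= 48 - 40
= 8

8


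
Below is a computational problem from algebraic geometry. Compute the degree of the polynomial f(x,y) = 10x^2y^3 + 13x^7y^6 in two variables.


Examine each term for its total degree (sum of exponents).
  Term '10x^2y^3' has total degree 2+3 = 5.
  Term '13x^7y^6' has total degree 7+6 = 13.
The maximum total degree among all terms is 13.

13


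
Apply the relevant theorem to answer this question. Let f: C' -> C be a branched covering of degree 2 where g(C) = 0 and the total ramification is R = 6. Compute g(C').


Riemann-Hurwitz formula: 2g' - 2 = d(2g - 2) + R
Given: d = 2, g = 0, R = 6
2g' - 2 = 2*(2*0 - 2) + 6
2g' - 2 = 2*(-2) + 6
2g' - 2 = -4 + 6 = 2
2g' = 4
g' = 2

2


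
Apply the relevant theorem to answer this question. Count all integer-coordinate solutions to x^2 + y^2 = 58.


Systematically check integer values of x where x^2 <= 58.
For each valid x, check if 58 - x^2 is a perfect square.
x=3: 58 - 9 = 49, sqrt = 7 (valid)
x=7: 58 - 49 = 9, sqrt = 3 (valid)
Total integer solutions found: 8

8


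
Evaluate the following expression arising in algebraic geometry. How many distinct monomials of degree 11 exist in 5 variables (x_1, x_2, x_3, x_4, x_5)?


The number of degree-11 monomials in 5 variables is C(d+n-1, n-1).
= C(11+5-1, 5-1) = C(15, 4)
= 1365

1365


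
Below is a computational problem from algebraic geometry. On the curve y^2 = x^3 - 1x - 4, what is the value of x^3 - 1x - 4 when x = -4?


Compute x^3 - 1x - 4 at x = -4:
x^3 = (-4)^3 = -64
(-1)*x = (-1)*(-4) = 4
Sum: -64 + 4 - 4 = -64

-64


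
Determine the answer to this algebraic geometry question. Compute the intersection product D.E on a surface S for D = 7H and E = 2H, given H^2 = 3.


Using bilinearity of the intersection pairing on a surface S:
(aH).(bH) = ab * (H.H)
We have H^2 = 3.
D.E = (7H).(2H) = 7*2*3
= 14*3
= 42

42


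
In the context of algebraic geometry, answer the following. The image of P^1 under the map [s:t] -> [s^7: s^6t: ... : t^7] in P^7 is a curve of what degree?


The rational normal curve in P^7 is the image of P^1 under the 7-uple Veronese.
A general hyperplane in P^7 pulls back to a degree-7 form on P^1, which has 7 zeros,
so the curve meets a general hyperplane in 7 points. Degree = 7.

7


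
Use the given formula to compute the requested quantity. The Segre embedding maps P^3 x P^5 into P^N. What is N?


The Segre embedding maps P^m x P^n into P^N via
all products of coordinates from each factor.
N = (m+1)(n+1) - 1
N = (3+1)(5+1) - 1
N = 4*6 - 1
N = 24 - 1 = 23

23


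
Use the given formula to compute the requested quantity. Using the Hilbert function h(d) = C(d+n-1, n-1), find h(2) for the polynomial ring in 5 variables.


The Hilbert function for the polynomial ring in 5 variables is:
h(d) = C(d+n-1, n-1)
h(2) = C(2+5-1, 5-1) = C(6, 4)
= 6! / (4! * 2!)
= 15

15


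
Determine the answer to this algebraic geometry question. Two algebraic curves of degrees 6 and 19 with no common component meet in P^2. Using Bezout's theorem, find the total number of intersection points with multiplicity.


Bezout's theorem states the intersection count equals the product of degrees.
Intersection count = 6 * 19 = 114

114


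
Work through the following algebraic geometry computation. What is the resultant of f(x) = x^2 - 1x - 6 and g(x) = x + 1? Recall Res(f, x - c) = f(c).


For Res(f, x - c), we evaluate f at x = c.
f(-1) = (-1)^2 - 1*(-1) - 6
= 1 + 1 - 6
= 2 - 6 = -4
Res(f, g) = -4

-4


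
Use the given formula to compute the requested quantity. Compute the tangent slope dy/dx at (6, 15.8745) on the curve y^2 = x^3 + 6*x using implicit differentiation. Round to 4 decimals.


Using implicit differentiation of y^2 = x^3 + 6*x:
2y * dy/dx = 3x^2 + 6
dy/dx = (3x^2 + 6)/(2y)
Numerator: 3*6^2 + 6 = 114
Denominator: 2*15.8745 = 31.749
dy/dx = 114/31.749 = 3.5907

3.5907


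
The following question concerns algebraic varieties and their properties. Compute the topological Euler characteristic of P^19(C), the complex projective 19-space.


The complex projective space P^19 has one cell in each even real dimension 0, 2, ..., 38.
The cohomology groups are H^{2k}(P^19) = Z for k = 0,...,19, and 0 otherwise.
Euler characteristic = sum of Betti numbers = 1 per even-dimensional cohomology group.
chi(P^19) = 19 + 1 = 20

20


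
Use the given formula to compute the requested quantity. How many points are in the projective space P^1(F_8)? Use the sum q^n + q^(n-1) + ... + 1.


P^1(F_8) has (q^(n+1) - 1)/(q - 1) points.
= 8^1 + 8^0
= 8 + 1
= 9

9


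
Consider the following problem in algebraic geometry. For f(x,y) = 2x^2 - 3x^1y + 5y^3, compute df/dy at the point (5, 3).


df/dy = (-3)*x^1 + 3*5*y^2
At (5,3): (-3)*5^1 + 3*5*3^2
= -15 + 135
= 120

120


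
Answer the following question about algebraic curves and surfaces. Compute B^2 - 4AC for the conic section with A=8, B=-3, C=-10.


The discriminant of a conic Ax^2 + Bxy + Cy^2 + ... = 0 is B^2 - 4AC.
B^2 = (-3)^2 = 9
4AC = 4*8*(-10) = -320
Discriminant = 9 + 320 = 329

329


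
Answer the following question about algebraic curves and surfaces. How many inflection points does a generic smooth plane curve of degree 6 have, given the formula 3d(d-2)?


For a general smooth plane curve C of degree d, the inflection points are
the intersection of C with its Hessian curve, which has degree 3(d-2).
By Bezout, the total intersection number is d * 3(d-2) = 6 * 12 = 72.
For a general curve every flex is ordinary, so each contributes
multiplicity 1 to C·Hess(C), and the number of distinct inflection
points is 3d(d-2).
Inflection points = 3*6*(6-2) = 3*6*4 = 72

72


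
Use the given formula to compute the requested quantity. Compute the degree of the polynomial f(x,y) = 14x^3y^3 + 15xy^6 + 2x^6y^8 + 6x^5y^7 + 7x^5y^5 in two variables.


Examine each term for its total degree (sum of exponents).
  Term '14x^3y^3' has total degree 3+3 = 6.
  Term '15xy^6' has total degree 1+6 = 7.
  Term '2x^6y^8' has total degree 6+8 = 14.
  Term '6x^5y^7' has total degree 5+7 = 12.
  Term '7x^5y^5' has total degree 5+5 = 10.
The maximum total degree among all terms is 14.

14


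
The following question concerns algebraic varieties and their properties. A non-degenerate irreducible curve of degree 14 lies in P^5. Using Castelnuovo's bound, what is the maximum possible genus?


Castelnuovo's bound: write d - 1 = m(r-1) + epsilon with 0 <= epsilon < r-1.
d - 1 = 14 - 1 = 13
r - 1 = 5 - 1 = 4
13 = 3*4 + 1, so m = 3, epsilon = 1
pi(d, r) = m(m-1)(r-1)/2 + m*epsilon
= 3*2*4/2 + 3*1
= 24/2 + 3
= 12 + 3 = 15

15


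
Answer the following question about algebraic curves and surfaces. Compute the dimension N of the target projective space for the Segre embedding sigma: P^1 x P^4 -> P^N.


The Segre embedding maps P^m x P^n into P^N via
all products of coordinates from each factor.
N = (m+1)(n+1) - 1
N = (1+1)(4+1) - 1
N = 2*5 - 1
N = 10 - 1 = 9

9


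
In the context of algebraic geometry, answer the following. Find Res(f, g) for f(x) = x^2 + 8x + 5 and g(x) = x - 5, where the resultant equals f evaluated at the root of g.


For Res(f, x - c), we evaluate f at x = c.
f(5) = 5^2 + 8*5 + 5
= 25 + 40 + 5
= 65 + 5 = 70
Res(f, g) = 70

70


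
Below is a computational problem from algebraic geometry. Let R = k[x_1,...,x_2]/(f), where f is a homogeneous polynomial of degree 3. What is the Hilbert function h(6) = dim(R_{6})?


For R = k[x_1,...,x_n]/(f) with f homogeneous of degree e:
The Hilbert series is (1 - t^e)/(1 - t)^n.
So h(d) = C(d+n-1, n-1) - C(d-e+n-1, n-1) for d >= e.
With n=2, e=3, d=6:
C(6+2-1, 2-1) = C(7, 1) = 7
C(6-3+2-1, 2-1) = C(4, 1) = 4
h(6) = 7 - 4 = 3

3


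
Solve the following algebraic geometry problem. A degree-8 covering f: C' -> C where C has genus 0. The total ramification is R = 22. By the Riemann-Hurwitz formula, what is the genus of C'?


Riemann-Hurwitz formula: 2g' - 2 = d(2g - 2) + R
Given: d = 8, g = 0, R = 22
2g' - 2 = 8*(2*0 - 2) + 22
2g' - 2 = 8*(-2) + 22
2g' - 2 = -16 + 22 = 6
2g' = 8
g' = 4

4


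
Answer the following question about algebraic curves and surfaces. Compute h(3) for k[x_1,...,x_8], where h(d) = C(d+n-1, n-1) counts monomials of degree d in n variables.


The Hilbert function for the polynomial ring in 8 variables is:
h(d) = C(d+n-1, n-1)
h(3) = C(3+8-1, 8-1) = C(10, 7)
= 10! / (7! * 3!)
= 120

120


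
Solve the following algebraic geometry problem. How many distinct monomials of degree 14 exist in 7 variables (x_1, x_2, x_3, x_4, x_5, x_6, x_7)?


The number of degree-14 monomials in 7 variables is C(d+n-1, n-1).
= C(14+7-1, 7-1) = C(20, 6)
= 38760

38760


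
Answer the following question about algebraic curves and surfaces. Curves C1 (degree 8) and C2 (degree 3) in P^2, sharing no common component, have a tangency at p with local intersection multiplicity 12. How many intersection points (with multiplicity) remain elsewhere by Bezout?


By Bezout's theorem, the total intersection number is d1 * d2.
Total = 8 * 3 = 24
Intersection multiplicity at p = 12
Remaining intersections = 24 - 12 = 12

12


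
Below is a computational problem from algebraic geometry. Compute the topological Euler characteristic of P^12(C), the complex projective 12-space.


The complex projective space P^12 has one cell in each even real dimension 0, 2, ..., 24.
The cohomology groups are H^{2k}(P^12) = Z for k = 0,...,12, and 0 otherwise.
Euler characteristic = sum of Betti numbers = 1 per even-dimensional cohomology group.
chi(P^12) = 12 + 1 = 13

13


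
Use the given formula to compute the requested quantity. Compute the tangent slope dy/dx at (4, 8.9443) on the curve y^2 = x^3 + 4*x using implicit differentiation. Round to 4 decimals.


Using implicit differentiation of y^2 = x^3 + 4*x:
2y * dy/dx = 3x^2 + 4
dy/dx = (3x^2 + 4)/(2y)
Numerator: 3*4^2 + 4 = 52
Denominator: 2*8.9443 = 17.8886
dy/dx = 52/17.8886 = 2.9069

2.9069


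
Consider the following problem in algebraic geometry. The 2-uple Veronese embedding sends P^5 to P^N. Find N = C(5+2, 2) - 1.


The Veronese embedding v_d: P^n -> P^N maps each point to all
degree-d monomials in n+1 homogeneous coordinates.
N = C(n+d, d) - 1
N = C(5+2, 2) - 1
N = C(7, 2) - 1
C(7, 2) = 21
N = 21 - 1 = 20

20


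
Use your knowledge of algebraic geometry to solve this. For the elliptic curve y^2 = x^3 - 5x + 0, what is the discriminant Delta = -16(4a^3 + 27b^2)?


Compute each component:
4a^3 = 4*(-5)^3 = 4*(-125) = -500
27b^2 = 27*0^2 = 27*0 = 0
4a^3 + 27b^2 = -500 + 0 = -500
Delta = -16*(-500) = 8000

8000


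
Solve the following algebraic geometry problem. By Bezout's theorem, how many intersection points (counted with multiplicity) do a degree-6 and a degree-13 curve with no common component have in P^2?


Bezout's theorem states the intersection count equals the product of degrees.
Intersection count = 6 * 13 = 78

78


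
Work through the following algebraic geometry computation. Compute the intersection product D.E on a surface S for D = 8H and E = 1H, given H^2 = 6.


Using bilinearity of the intersection pairing on a surface S:
(aH).(bH) = ab * (H.H)
We have H^2 = 6.
D.E = (8H).(1H) = 8*1*6
= 8*6
= 48

48


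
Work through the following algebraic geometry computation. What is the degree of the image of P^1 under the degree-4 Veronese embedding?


The Veronese variety v_4(P^1) has degree d^r.
d^r = 4^1 = 4

4


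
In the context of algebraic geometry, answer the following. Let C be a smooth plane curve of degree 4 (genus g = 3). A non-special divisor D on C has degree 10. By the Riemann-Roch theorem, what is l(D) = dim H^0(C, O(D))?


First, compute the genus of a smooth plane curve of degree 4:
g = (d-1)(d-2)/2 = (4-1)(4-2)/2 = 3
For a non-special divisor D (i.e., h^1(D) = 0), Riemann-Roch gives:
l(D) = deg(D) - g + 1
Since deg(D) = 10 >= 2g - 1 = 5, D is non-special.
l(D) = 10 - 3 + 1 = 8

8


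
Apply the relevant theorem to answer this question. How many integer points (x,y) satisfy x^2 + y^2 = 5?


Systematically check integer values of x where x^2 <= 5.
For each valid x, check if 5 - x^2 is a perfect square.
x=1: 5 - 1 = 4, sqrt = 2 (valid)
x=2: 5 - 4 = 1, sqrt = 1 (valid)
Total integer solutions found: 8

8


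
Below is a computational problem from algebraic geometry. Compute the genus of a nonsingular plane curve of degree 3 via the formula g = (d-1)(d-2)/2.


Using the genus formula for smooth plane curves:
g = (d-1)(d-2)/2
g = (3-1)(3-2)/2
g = 2*1/2
g = 2/2 = 1

1


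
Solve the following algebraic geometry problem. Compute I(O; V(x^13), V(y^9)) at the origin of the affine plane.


The intersection multiplicity of V(x^a) and V(y^b) at the origin is:
I(O; V(x^13), V(y^9)) = dim_k(k[x,y]/(x^13, y^9))
A basis for k[x,y]/(x^13, y^9) is the set of monomials x^i * y^j
where 0 <= i < 13 and 0 <= j < 9.
The number of such monomials is 13 * 9 = 117

117


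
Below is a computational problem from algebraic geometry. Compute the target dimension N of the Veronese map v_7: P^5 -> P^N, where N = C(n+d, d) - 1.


The Veronese embedding v_d: P^n -> P^N maps each point to all
degree-d monomials in n+1 homogeneous coordinates.
N = C(n+d, d) - 1
N = C(5+7, 7) - 1
N = C(12, 7) - 1
C(12, 7) = 792
N = 792 - 1 = 791

791


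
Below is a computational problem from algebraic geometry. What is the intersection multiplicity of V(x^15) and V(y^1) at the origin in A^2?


The intersection multiplicity of V(x^a) and V(y^b) at the origin is:
I(O; V(x^15), V(y^1)) = dim_k(k[x,y]/(x^15, y^1))
A basis for k[x,y]/(x^15, y^1) is the set of monomials x^i * y^j
where 0 <= i < 15 and 0 <= j < 1.
The number of such monomials is 15 * 1 = 15

15


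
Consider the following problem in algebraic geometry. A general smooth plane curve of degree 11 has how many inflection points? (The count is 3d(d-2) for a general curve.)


For a general smooth plane curve C of degree d, the inflection points are
the intersection of C with its Hessian curve, which has degree 3(d-2).
By Bezout, the total intersection number is d * 3(d-2) = 11 * 27 = 297.
For a general curve every flex is ordinary, so each contributes
multiplicity 1 to C·Hess(C), and the number of distinct inflection
points is 3d(d-2).
Inflection points = 3*11*(11-2) = 3*11*9 = 297

297


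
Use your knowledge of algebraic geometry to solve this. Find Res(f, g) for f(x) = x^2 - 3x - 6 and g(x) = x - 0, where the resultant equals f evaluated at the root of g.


For Res(f, x - c), we evaluate f at x = c.
f(0) = 0^2 - 3*0 - 6
= 0 + 0 - 6
= 0 - 6 = -6
Res(f, g) = -6

-6


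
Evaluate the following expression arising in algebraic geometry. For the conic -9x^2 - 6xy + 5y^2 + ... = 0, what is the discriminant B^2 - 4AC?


The discriminant of a conic Ax^2 + Bxy + Cy^2 + ... = 0 is B^2 - 4AC.
B^2 = (-6)^2 = 36
4AC = 4*(-9)*5 = -180
Discriminant = 36 + 180 = 216

216


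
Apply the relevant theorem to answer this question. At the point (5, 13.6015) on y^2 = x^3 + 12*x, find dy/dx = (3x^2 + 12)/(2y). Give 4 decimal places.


Using implicit differentiation of y^2 = x^3 + 12*x:
2y * dy/dx = 3x^2 + 12
dy/dx = (3x^2 + 12)/(2y)
Numerator: 3*5^2 + 12 = 87
Denominator: 2*13.6015 = 27.203
dy/dx = 87/27.203 = 3.1982

3.1982


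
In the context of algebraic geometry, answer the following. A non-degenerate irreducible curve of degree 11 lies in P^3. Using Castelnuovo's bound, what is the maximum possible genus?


Castelnuovo's bound: write d - 1 = m(r-1) + epsilon with 0 <= epsilon < r-1.
d - 1 = 11 - 1 = 10
r - 1 = 3 - 1 = 2
10 = 5*2 + 0, so m = 5, epsilon = 0
pi(d, r) = m(m-1)(r-1)/2 + m*epsilon
= 5*4*2/2 + 5*0
= 40/2 + 0
= 20 + 0 = 20

20


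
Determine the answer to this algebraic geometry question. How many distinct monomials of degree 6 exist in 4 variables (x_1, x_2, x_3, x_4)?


The number of degree-6 monomials in 4 variables is C(d+n-1, n-1).
= C(6+4-1, 4-1) = C(9, 3)
= 84

84


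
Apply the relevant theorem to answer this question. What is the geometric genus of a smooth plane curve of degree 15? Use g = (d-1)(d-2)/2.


Using the genus formula for smooth plane curves:
g = (d-1)(d-2)/2
g = (15-1)(15-2)/2
g = 14*13/2
g = 182/2 = 91

91


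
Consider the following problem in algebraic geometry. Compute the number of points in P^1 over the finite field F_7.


P^1(F_7) has (q^(n+1) - 1)/(q - 1) points.
= 7^1 + 7^0
= 7 + 1
= 8

8


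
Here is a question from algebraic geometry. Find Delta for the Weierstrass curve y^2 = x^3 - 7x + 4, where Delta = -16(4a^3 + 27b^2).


Compute each component:
4a^3 = 4*(-7)^3 = 4*(-343) = -1372
27b^2 = 27*4^2 = 27*16 = 432
4a^3 + 27b^2 = -1372 + 432 = -940
Delta = -16*(-940) = 15040

15040


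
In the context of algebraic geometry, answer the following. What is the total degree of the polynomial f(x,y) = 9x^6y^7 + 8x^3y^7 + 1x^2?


Examine each term for its total degree (sum of exponents).
  Term '9x^6y^7' has total degree 6+7 = 13.
  Term '8x^3y^7' has total degree 3+7 = 10.
  Term '1x^2' has total degree 2+0 = 2.
The maximum total degree among all terms is 13.

13


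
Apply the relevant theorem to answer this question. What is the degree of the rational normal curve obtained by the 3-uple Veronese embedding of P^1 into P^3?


The rational normal curve in P^3 is the image of P^1 under the 3-uple Veronese.
A general hyperplane in P^3 pulls back to a degree-3 form on P^1, which has 3 zeros,
so the curve meets a general hyperplane in 3 points. Degree = 3.

3


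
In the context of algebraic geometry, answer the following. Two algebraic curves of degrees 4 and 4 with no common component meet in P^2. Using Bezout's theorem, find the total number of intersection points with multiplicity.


Bezout's theorem states the intersection count equals the product of degrees.
Intersection count = 4 * 4 = 16

16


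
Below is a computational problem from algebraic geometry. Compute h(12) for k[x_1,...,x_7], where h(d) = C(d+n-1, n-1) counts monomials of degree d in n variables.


The Hilbert function for the polynomial ring in 7 variables is:
h(d) = C(d+n-1, n-1)
h(12) = C(12+7-1, 7-1) = C(18, 6)
= 18! / (6! * 12!)
= 18564

18564


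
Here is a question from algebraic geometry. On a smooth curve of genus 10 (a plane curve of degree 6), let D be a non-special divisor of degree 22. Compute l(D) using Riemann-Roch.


First, compute the genus of a smooth plane curve of degree 6:
g = (d-1)(d-2)/2 = (6-1)(6-2)/2 = 10
For a non-special divisor D (i.e., h^1(D) = 0), Riemann-Roch gives:
l(D) = deg(D) - g + 1
Since deg(D) = 22 >= 2g - 1 = 19, D is non-special.
l(D) = 22 - 10 + 1 = 13

13


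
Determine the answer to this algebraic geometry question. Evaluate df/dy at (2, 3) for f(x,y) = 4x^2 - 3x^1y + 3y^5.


df/dy = (-3)*x^1 + 5*3*y^4
At (2,3): (-3)*2^1 + 5*3*3^4
= -6 + 1215
= 1209

1209


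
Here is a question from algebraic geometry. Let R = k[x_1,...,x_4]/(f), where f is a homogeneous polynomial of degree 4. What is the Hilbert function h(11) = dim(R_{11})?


For R = k[x_1,...,x_n]/(f) with f homogeneous of degree e:
The Hilbert series is (1 - t^e)/(1 - t)^n.
So h(d) = C(d+n-1, n-1) - C(d-e+n-1, n-1) for d >= e.
With n=4, e=4, d=11:
C(11+4-1, 4-1) = C(14, 3) = 364
C(11-4+4-1, 4-1) = C(10, 3) = 120
h(11) = 364 - 120 = 244

244


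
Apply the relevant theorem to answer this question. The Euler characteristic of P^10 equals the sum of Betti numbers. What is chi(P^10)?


The complex projective space P^10 has one cell in each even real dimension 0, 2, ..., 20.
The cohomology groups are H^{2k}(P^10) = Z for k = 0,...,10, and 0 otherwise.
Euler characteristic = sum of Betti numbers = 1 per even-dimensional cohomology group.
chi(P^10) = 10 + 1 = 11

11
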